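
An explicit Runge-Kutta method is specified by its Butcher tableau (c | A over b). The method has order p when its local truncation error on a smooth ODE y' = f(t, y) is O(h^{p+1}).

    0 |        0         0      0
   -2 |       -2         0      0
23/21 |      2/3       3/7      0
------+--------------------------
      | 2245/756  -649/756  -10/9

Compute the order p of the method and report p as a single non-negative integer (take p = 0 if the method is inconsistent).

2

b = (2245/756, -649/756, -10/9)
c = (0, -2, 23/21)
Ac = (0, 0, -6/7)
Σ b_i: 2245/756·1 + (-649/756)·1 + (-10/9)·1 = 1 ✓
b·c: (-649/756)·(-2) + (-10/9)·23/21 = 1/2 ✓
b·c²: (-649/756)·4 + (-10/9)·529/441 = -18919/3969 ≠ 1/3 ⇒ order 2.
b·Ac: (-10/9)·(-6/7) = 20/21 ≠ 1/6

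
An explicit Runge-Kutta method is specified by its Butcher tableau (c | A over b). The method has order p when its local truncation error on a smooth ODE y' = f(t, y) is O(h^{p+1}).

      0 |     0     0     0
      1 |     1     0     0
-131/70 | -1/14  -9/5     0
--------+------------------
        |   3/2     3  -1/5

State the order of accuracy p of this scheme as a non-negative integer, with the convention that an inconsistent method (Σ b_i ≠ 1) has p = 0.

0

b = (3/2, 3, -1/5)
c = (0, 1, -131/70)
Ac = (0, 0, -9/5)
Σ b_i: 3/2·1 + 3·1 + (-1/5)·1 = 43/10 ≠ 1 ⇒ order 0.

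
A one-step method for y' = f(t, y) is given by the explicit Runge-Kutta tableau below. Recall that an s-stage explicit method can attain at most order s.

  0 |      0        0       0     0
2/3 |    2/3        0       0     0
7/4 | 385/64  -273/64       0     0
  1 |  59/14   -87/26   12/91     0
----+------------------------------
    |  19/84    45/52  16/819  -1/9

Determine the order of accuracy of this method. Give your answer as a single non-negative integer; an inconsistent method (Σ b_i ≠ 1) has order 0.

4

b = (19/84, 45/52, 16/819, -1/9)
c = (0, 2/3, 7/4, 1)
Ac = (0, 0, -91/32, -2)
Σ b_i: 19/84·1 + 45/52·1 + 16/819·1 + (-1/9)·1 = 1 ✓
b·c: 45/52·2/3 + 16/819·7/4 + (-1/9)·1 = 1/2 ✓
b·c²: 45/52·4/9 + 16/819·49/16 + (-1/9)·1 = 1/3 ✓
b·Ac: 16/819·(-91/32) + (-1/9)·(-2) = 1/6 ✓
b·c³: 45/52·8/27 + 16/819·343/64 + (-1/9)·1 = 1/4 ✓
b·(c∘Ac): 16/819·(-637/128) + (-1/9)·(-2) = 1/8 ✓
b·Ac²: 16/819·(-91/48) + (-1/9)·(-13/12) = 1/12 ✓
b·A²c: (-1/9)·(-3/8) = 1/24 ✓; 4 stages ⇒ order 4.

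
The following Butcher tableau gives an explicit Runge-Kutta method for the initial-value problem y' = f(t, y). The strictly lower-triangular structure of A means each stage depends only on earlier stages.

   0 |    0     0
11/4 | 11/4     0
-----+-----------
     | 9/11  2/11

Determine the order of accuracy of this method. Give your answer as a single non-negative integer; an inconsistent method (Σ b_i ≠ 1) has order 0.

b = (9/11, 2/11)
c = (0, 11/4)
Σ b_i: 9/11·1 + 2/11·1 = 1 ✓
b·c: 2/11·11/4 = 1/2 ✓; 2 stages ⇒ order 2.

2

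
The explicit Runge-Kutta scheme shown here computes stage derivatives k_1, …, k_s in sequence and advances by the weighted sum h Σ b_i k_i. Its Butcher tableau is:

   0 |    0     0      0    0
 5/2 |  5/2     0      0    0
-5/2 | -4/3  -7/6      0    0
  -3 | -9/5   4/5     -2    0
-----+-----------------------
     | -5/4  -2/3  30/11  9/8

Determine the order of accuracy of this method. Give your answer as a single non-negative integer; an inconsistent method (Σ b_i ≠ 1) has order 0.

b = (-5/4, -2/3, 30/11, 9/8)
c = (0, 5/2, -5/2, -3)
Ac = (0, 0, -35/12, 7)
Σ b_i: (-5/4)·1 + (-2/3)·1 + 30/11·1 + 9/8·1 = 511/264 ≠ 1 ⇒ order 0.

0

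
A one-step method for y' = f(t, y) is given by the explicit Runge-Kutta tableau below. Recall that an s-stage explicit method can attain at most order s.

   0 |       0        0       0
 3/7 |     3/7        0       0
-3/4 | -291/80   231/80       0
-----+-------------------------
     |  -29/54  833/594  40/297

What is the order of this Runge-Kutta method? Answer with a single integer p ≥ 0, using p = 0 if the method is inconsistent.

3

b = (-29/54, 833/594, 40/297)
c = (0, 3/7, -3/4)
Ac = (0, 0, 99/80)
Σ b_i: (-29/54)·1 + 833/594·1 + 40/297·1 = 1 ✓
b·c: 833/594·3/7 + 40/297·(-3/4) = 1/2 ✓
b·c²: 833/594·9/49 + 40/297·9/16 = 1/3 ✓
b·Ac: 40/297·99/80 = 1/6 ✓; 3 stages ⇒ order 3.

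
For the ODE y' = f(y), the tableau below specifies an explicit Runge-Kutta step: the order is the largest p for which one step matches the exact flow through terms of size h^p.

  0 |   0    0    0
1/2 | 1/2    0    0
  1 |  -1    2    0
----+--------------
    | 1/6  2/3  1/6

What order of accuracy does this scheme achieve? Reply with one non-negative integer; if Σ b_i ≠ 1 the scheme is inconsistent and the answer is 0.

3

b = (1/6, 2/3, 1/6)
c = (0, 1/2, 1)
Ac = (0, 0, 1)
Σ b_i: 1/6·1 + 2/3·1 + 1/6·1 = 1 ✓
b·c: 2/3·1/2 + 1/6·1 = 1/2 ✓
b·c²: 2/3·1/4 + 1/6·1 = 1/3 ✓
b·Ac: 1/6·1 = 1/6 ✓; 3 stages ⇒ order 3.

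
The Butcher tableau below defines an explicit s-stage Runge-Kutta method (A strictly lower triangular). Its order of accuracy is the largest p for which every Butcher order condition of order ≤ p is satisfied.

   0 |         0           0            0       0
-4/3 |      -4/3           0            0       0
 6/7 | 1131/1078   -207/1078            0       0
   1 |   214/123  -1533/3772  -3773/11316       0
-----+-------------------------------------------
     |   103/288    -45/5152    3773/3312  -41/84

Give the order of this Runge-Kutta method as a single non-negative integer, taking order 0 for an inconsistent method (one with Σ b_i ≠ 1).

4

b = (103/288, -45/5152, 3773/3312, -41/84)
c = (0, -4/3, 6/7, 1)
Ac = (0, 0, 138/539, 21/82)
Σ b_i: 103/288·1 + (-45/5152)·1 + 3773/3312·1 + (-41/84)·1 = 1 ✓
b·c: (-45/5152)·(-4/3) + 3773/3312·6/7 + (-41/84)·1 = 1/2 ✓
b·c²: (-45/5152)·16/9 + 3773/3312·36/49 + (-41/84)·1 = 1/3 ✓
b·Ac: 3773/3312·138/539 + (-41/84)·21/82 = 1/6 ✓
b·c³: (-45/5152)·(-64/27) + 3773/3312·216/343 + (-41/84)·1 = 1/4 ✓
b·(c∘Ac): 3773/3312·828/3773 + (-41/84)·21/82 = 1/8 ✓
b·Ac²: 3773/3312·(-184/539) + (-41/84)·(-119/123) = 1/12 ✓
b·A²c: (-41/84)·(-7/82) = 1/24 ✓; 4 stages ⇒ order 4.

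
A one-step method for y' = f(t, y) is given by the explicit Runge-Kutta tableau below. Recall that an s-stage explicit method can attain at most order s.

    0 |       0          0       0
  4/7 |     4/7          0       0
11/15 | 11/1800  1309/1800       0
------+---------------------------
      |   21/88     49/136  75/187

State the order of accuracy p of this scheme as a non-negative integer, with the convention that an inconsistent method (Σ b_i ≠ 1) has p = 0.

3

b = (21/88, 49/136, 75/187)
c = (0, 4/7, 11/15)
Ac = (0, 0, 187/450)
Σ b_i: 21/88·1 + 49/136·1 + 75/187·1 = 1 ✓
b·c: 49/136·4/7 + 75/187·11/15 = 1/2 ✓
b·c²: 49/136·16/49 + 75/187·121/225 = 1/3 ✓
b·Ac: 75/187·187/450 = 1/6 ✓; 3 stages ⇒ order 3.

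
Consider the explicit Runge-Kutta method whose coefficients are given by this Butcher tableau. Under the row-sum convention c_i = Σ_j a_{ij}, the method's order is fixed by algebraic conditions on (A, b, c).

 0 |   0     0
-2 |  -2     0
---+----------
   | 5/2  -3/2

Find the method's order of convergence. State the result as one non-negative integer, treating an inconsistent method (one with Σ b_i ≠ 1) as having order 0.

b = (5/2, -3/2)
c = (0, -2)
Σ b_i: 5/2·1 + (-3/2)·1 = 1 ✓
b·c: (-3/2)·(-2) = 3 ≠ 1/2 ⇒ order 1.

1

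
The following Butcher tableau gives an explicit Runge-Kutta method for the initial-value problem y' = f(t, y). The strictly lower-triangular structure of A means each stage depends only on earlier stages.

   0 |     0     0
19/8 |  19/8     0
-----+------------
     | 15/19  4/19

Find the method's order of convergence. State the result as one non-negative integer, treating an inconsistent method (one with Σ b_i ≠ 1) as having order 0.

b = (15/19, 4/19)
c = (0, 19/8)
Σ b_i: 15/19·1 + 4/19·1 = 1 ✓
b·c: 4/19·19/8 = 1/2 ✓; 2 stages ⇒ order 2.

2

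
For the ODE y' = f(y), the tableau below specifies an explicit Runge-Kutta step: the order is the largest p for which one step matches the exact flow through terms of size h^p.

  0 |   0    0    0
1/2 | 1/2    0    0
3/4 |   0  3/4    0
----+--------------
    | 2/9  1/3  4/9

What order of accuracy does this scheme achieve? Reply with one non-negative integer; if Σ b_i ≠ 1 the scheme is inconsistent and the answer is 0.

3

b = (2/9, 1/3, 4/9)
c = (0, 1/2, 3/4)
Ac = (0, 0, 3/8)
Σ b_i: 2/9·1 + 1/3·1 + 4/9·1 = 1 ✓
b·c: 1/3·1/2 + 4/9·3/4 = 1/2 ✓
b·c²: 1/3·1/4 + 4/9·9/16 = 1/3 ✓
b·Ac: 4/9·3/8 = 1/6 ✓; 3 stages ⇒ order 3.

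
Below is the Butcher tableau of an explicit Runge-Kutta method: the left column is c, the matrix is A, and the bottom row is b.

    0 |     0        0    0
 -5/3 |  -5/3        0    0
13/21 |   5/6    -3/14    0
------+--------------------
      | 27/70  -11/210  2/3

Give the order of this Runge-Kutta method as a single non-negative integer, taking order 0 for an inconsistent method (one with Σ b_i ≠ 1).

b = (27/70, -11/210, 2/3)
c = (0, -5/3, 13/21)
Ac = (0, 0, 5/14)
Σ b_i: 27/70·1 + (-11/210)·1 + 2/3·1 = 1 ✓
b·c: (-11/210)·(-5/3) + 2/3·13/21 = 1/2 ✓
b·c²: (-11/210)·25/9 + 2/3·169/441 = 97/882 ≠ 1/3 ⇒ order 2.
b·Ac: 2/3·5/14 = 5/21 ≠ 1/6

2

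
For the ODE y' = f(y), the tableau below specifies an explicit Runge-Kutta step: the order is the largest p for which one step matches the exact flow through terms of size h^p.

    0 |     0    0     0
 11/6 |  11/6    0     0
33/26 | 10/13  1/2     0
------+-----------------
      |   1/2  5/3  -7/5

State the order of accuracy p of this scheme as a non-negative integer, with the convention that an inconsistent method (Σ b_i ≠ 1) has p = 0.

0

b = (1/2, 5/3, -7/5)
c = (0, 11/6, 33/26)
Ac = (0, 0, 11/12)
Σ b_i: 1/2·1 + 5/3·1 + (-7/5)·1 = 23/30 ≠ 1 ⇒ order 0.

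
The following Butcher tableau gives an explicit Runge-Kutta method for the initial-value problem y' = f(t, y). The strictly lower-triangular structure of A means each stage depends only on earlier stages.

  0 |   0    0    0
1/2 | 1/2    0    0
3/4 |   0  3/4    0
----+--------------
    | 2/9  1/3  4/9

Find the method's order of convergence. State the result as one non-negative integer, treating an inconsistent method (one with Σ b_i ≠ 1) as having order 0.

3

b = (2/9, 1/3, 4/9)
c = (0, 1/2, 3/4)
Ac = (0, 0, 3/8)
Σ b_i: 2/9·1 + 1/3·1 + 4/9·1 = 1 ✓
b·c: 1/3·1/2 + 4/9·3/4 = 1/2 ✓
b·c²: 1/3·1/4 + 4/9·9/16 = 1/3 ✓
b·Ac: 4/9·3/8 = 1/6 ✓; 3 stages ⇒ order 3.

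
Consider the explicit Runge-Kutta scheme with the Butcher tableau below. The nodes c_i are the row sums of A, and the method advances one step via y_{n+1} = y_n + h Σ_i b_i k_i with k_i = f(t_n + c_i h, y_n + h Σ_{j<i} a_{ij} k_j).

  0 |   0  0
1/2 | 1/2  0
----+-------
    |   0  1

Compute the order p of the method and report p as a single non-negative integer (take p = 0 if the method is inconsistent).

2

b = (0, 1)
c = (0, 1/2)
Σ b_i: 1·1 = 1 ✓
b·c: 1·1/2 = 1/2 ✓; 2 stages ⇒ order 2.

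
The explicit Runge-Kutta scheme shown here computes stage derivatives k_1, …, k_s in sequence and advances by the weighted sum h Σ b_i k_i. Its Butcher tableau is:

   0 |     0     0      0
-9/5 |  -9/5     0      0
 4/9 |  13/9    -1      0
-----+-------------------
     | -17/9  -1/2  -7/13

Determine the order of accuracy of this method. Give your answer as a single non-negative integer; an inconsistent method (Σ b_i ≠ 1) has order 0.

0

b = (-17/9, -1/2, -7/13)
c = (0, -9/5, 4/9)
Ac = (0, 0, 9/5)
Σ b_i: (-17/9)·1 + (-1/2)·1 + (-7/13)·1 = -685/234 ≠ 1 ⇒ order 0.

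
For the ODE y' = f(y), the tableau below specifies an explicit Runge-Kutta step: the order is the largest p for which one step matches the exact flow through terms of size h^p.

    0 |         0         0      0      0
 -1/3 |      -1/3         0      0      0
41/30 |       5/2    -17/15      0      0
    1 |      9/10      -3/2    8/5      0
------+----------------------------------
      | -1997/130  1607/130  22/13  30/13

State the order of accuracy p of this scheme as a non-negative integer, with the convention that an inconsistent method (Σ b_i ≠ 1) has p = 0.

b = (-1997/130, 1607/130, 22/13, 30/13)
c = (0, -1/3, 41/30, 1)
Ac = (0, 0, 17/45, 403/150)
Σ b_i: (-1997/130)·1 + 1607/130·1 + 22/13·1 + 30/13·1 = 1 ✓
b·c: 1607/130·(-1/3) + 22/13·41/30 + 30/13·1 = 1/2 ✓
b·c²: 1607/130·1/9 + 22/13·1681/900 + 30/13·1 = 6671/975 ≠ 1/3 ⇒ order 2.
b·Ac: 22/13·17/45 + 30/13·403/150 = 4001/585 ≠ 1/6

2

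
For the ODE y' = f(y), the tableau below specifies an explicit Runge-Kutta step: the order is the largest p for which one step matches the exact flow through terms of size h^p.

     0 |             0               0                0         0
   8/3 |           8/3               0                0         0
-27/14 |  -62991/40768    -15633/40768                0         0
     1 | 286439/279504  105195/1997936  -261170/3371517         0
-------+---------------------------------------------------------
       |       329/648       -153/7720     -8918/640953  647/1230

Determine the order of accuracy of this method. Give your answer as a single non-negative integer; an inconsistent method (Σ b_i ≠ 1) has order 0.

4

b = (329/648, -153/7720, -8918/640953, 647/1230)
c = (0, 8/3, -27/14, 1)
Ac = (0, 0, -5211/5096, 375/1294)
Σ b_i: 329/648·1 + (-153/7720)·1 + (-8918/640953)·1 + 647/1230·1 = 1 ✓
b·c: (-153/7720)·8/3 + (-8918/640953)·(-27/14) + 647/1230·1 = 1/2 ✓
b·c²: (-153/7720)·64/9 + (-8918/640953)·729/196 + 647/1230·1 = 1/3 ✓
b·Ac: (-8918/640953)·(-5211/5096) + 647/1230·375/1294 = 1/6 ✓
b·c³: (-153/7720)·512/27 + (-8918/640953)·(-19683/2744) + 647/1230·1 = 1/4 ✓
b·(c∘Ac): (-8918/640953)·140697/71344 + 647/1230·375/1294 = 1/8 ✓
b·Ac²: (-8918/640953)·(-1737/637) + 647/1230·335/3882 = 1/12 ✓
b·A²c: 647/1230·205/2588 = 1/24 ✓; 4 stages ⇒ order 4.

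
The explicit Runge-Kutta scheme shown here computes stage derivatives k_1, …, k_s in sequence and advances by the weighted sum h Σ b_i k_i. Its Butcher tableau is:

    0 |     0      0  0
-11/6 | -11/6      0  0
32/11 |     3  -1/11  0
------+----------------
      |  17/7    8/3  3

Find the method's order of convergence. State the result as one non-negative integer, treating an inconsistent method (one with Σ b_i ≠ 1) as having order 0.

0

b = (17/7, 8/3, 3)
c = (0, -11/6, 32/11)
Ac = (0, 0, 1/6)
Σ b_i: 17/7·1 + 8/3·1 + 3·1 = 170/21 ≠ 1 ⇒ order 0.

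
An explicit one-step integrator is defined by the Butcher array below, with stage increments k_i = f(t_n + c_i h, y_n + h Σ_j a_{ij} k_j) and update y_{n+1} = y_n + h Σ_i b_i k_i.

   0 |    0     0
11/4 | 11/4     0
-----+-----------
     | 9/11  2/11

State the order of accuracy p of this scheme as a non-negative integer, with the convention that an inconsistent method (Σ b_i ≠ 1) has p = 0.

b = (9/11, 2/11)
c = (0, 11/4)
Σ b_i: 9/11·1 + 2/11·1 = 1 ✓
b·c: 2/11·11/4 = 1/2 ✓; 2 stages ⇒ order 2.

2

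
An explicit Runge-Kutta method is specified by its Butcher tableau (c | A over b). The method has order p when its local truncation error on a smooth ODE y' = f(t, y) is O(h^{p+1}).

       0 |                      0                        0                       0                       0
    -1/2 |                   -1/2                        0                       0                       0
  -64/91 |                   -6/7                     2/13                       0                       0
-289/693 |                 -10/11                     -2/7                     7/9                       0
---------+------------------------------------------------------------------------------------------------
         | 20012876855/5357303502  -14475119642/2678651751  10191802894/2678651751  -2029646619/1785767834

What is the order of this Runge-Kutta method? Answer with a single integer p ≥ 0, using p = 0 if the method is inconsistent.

3

b = (20012876855/5357303502, -14475119642/2678651751, 10191802894/2678651751, -2029646619/1785767834)
c = (0, -1/2, -64/91, -289/693)
Ac = (0, 0, -1/13, -331/819)
Σ b_i: 20012876855/5357303502·1 + (-14475119642/2678651751)·1 + 10191802894/2678651751·1 + (-2029646619/1785767834)·1 = 1 ✓
b·c: (-14475119642/2678651751)·(-1/2) + 10191802894/2678651751·(-64/91) + (-2029646619/1785767834)·(-289/693) = 1/2 ✓
b·c²: (-14475119642/2678651751)·1/4 + 10191802894/2678651751·4096/8281 + (-2029646619/1785767834)·83521/480249 = 1/3 ✓
b·Ac: 10191802894/2678651751·(-1/13) + (-2029646619/1785767834)·(-331/819) = 1/6 ✓
b·c³: (-14475119642/2678651751)·(-1/8) + 10191802894/2678651751·(-262144/753571) + (-2029646619/1785767834)·(-24137569/332812557) = -382217069091215/675695261493252 ≠ 1/4 ⇒ order 3.
b·(c∘Ac): 10191802894/2678651751·64/1183 + (-2029646619/1785767834)·95659/567567 = 535531405/37501124514 ≠ 1/8
b·Ac²: 10191802894/2678651751·1/26 + (-2029646619/1785767834)·953/3042 = -29212630825/139289891052 ≠ 1/12
b·A²c: (-2029646619/1785767834)·(-7/117) = 121431849/1785767834 ≠ 1/24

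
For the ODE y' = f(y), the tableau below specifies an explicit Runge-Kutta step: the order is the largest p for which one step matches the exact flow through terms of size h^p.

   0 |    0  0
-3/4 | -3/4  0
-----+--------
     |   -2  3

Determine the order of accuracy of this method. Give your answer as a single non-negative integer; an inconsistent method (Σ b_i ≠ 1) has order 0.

b = (-2, 3)
c = (0, -3/4)
Σ b_i: (-2)·1 + 3·1 = 1 ✓
b·c: 3·(-3/4) = -9/4 ≠ 1/2 ⇒ order 1.

1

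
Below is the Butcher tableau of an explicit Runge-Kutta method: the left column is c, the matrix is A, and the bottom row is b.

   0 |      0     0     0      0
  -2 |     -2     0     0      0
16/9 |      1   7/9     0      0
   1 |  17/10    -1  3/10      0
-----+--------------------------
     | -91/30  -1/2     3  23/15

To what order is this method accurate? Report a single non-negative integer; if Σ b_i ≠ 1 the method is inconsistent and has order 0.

1

b = (-91/30, -1/2, 3, 23/15)
c = (0, -2, 16/9, 1)
Ac = (0, 0, -14/9, 38/15)
Σ b_i: (-91/30)·1 + (-1/2)·1 + 3·1 + 23/15·1 = 1 ✓
b·c: (-1/2)·(-2) + 3·16/9 + 23/15·1 = 118/15 ≠ 1/2 ⇒ order 1.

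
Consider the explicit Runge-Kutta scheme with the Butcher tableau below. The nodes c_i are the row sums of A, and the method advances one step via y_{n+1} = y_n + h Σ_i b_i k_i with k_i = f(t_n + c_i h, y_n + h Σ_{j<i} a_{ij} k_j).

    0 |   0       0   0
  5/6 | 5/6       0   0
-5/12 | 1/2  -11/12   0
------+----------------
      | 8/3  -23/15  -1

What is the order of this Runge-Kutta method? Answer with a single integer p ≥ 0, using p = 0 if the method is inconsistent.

b = (8/3, -23/15, -1)
c = (0, 5/6, -5/12)
Ac = (0, 0, -55/72)
Σ b_i: 8/3·1 + (-23/15)·1 + (-1)·1 = 2/15 ≠ 1 ⇒ order 0.

0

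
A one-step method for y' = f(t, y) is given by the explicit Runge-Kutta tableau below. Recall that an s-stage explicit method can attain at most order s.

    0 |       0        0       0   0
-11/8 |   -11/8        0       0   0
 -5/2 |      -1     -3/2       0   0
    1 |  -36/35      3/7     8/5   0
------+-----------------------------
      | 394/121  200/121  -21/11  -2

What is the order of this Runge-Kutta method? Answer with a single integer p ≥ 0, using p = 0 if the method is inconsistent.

b = (394/121, 200/121, -21/11, -2)
c = (0, -11/8, -5/2, 1)
Ac = (0, 0, 33/16, -257/56)
Σ b_i: 394/121·1 + 200/121·1 + (-21/11)·1 + (-2)·1 = 1 ✓
b·c: 200/121·(-11/8) + (-21/11)·(-5/2) + (-2)·1 = 1/2 ✓
b·c²: 200/121·121/64 + (-21/11)·25/4 + (-2)·1 = -951/88 ≠ 1/3 ⇒ order 2.
b·Ac: (-21/11)·33/16 + (-2)·(-257/56) = 587/112 ≠ 1/6

2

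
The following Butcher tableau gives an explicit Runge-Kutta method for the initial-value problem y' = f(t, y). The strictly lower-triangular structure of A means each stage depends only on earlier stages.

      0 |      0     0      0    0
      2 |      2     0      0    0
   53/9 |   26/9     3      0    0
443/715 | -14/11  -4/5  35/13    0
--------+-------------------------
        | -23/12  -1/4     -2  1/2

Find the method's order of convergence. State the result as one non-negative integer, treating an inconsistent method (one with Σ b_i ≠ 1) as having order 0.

b = (-23/12, -1/4, -2, 1/2)
c = (0, 2, 53/9, 443/715)
Ac = (0, 0, 6, 8339/585)
Σ b_i: (-23/12)·1 + (-1/4)·1 + (-2)·1 + 1/2·1 = -11/3 ≠ 1 ⇒ order 0.

0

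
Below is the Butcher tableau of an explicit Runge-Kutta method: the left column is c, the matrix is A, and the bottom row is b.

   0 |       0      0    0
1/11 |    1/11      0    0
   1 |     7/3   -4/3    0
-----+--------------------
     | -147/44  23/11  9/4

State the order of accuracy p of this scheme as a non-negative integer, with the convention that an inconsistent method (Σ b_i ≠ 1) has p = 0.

b = (-147/44, 23/11, 9/4)
c = (0, 1/11, 1)
Ac = (0, 0, -4/33)
Σ b_i: (-147/44)·1 + 23/11·1 + 9/4·1 = 1 ✓
b·c: 23/11·1/11 + 9/4·1 = 1181/484 ≠ 1/2 ⇒ order 1.

1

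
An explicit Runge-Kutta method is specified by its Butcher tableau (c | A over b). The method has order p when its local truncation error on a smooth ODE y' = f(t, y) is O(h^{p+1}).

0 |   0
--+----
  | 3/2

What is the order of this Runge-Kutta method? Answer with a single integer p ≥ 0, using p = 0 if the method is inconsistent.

b = (3/2)
c = (0)
Σ b_i: 3/2·1 = 3/2 ≠ 1 ⇒ order 0.

0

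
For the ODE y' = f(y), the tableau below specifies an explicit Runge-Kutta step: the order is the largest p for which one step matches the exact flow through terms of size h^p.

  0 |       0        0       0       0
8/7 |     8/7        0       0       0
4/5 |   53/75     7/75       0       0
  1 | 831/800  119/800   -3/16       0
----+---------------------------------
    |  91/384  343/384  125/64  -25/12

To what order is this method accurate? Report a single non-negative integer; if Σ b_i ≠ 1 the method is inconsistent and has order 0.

4

b = (91/384, 343/384, 125/64, -25/12)
c = (0, 8/7, 4/5, 1)
Ac = (0, 0, 8/75, 1/50)
Σ b_i: 91/384·1 + 343/384·1 + 125/64·1 + (-25/12)·1 = 1 ✓
b·c: 343/384·8/7 + 125/64·4/5 + (-25/12)·1 = 1/2 ✓
b·c²: 343/384·64/49 + 125/64·16/25 + (-25/12)·1 = 1/3 ✓
b·Ac: 125/64·8/75 + (-25/12)·1/50 = 1/6 ✓
b·c³: 343/384·512/343 + 125/64·64/125 + (-25/12)·1 = 1/4 ✓
b·(c∘Ac): 125/64·32/375 + (-25/12)·1/50 = 1/8 ✓
b·Ac²: 125/64·64/525 + (-25/12)·13/175 = 1/12 ✓
b·A²c: (-25/12)·(-1/50) = 1/24 ✓; 4 stages ⇒ order 4.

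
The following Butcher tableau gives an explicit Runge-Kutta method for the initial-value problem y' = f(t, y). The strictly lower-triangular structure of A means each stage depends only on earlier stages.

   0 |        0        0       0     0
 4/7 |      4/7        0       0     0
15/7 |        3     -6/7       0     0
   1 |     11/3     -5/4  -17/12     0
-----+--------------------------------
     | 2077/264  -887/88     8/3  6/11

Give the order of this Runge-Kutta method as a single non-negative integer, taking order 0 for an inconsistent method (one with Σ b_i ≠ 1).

b = (2077/264, -887/88, 8/3, 6/11)
c = (0, 4/7, 15/7, 1)
Ac = (0, 0, -24/49, -15/4)
Σ b_i: 2077/264·1 + (-887/88)·1 + 8/3·1 + 6/11·1 = 1 ✓
b·c: (-887/88)·4/7 + 8/3·15/7 + 6/11·1 = 1/2 ✓
b·c²: (-887/88)·16/49 + 8/3·225/49 + 6/11·1 = 5120/539 ≠ 1/3 ⇒ order 2.
b·Ac: 8/3·(-24/49) + 6/11·(-15/4) = -3613/1078 ≠ 1/6

2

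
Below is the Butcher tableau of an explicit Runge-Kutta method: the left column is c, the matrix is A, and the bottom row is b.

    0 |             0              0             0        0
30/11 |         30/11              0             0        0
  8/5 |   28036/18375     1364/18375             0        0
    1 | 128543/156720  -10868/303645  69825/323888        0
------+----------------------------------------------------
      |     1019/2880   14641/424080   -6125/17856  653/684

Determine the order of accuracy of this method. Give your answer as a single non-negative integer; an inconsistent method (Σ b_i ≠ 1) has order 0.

4

b = (1019/2880, 14641/424080, -6125/17856, 653/684)
c = (0, 30/11, 8/5, 1)
Ac = (0, 0, 248/1225, 323/1306)
Σ b_i: 1019/2880·1 + 14641/424080·1 + (-6125/17856)·1 + 653/684·1 = 1 ✓
b·c: 14641/424080·30/11 + (-6125/17856)·8/5 + 653/684·1 = 1/2 ✓
b·c²: 14641/424080·900/121 + (-6125/17856)·64/25 + 653/684·1 = 1/3 ✓
b·Ac: (-6125/17856)·248/1225 + 653/684·323/1306 = 1/6 ✓
b·c³: 14641/424080·27000/1331 + (-6125/17856)·512/125 + 653/684·1 = 1/4 ✓
b·(c∘Ac): (-6125/17856)·1984/6125 + 653/684·323/1306 = 1/8 ✓
b·Ac²: (-6125/17856)·1488/2695 + 653/684·2052/7183 = 1/12 ✓
b·A²c: 653/684·57/1306 = 1/24 ✓; 4 stages ⇒ order 4.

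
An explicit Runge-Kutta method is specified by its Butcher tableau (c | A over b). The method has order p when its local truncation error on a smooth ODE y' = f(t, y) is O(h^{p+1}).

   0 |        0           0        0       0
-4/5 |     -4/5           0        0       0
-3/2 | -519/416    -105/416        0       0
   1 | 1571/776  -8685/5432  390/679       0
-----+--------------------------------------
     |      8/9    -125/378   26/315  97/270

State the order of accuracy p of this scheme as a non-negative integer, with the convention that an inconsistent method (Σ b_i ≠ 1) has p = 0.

b = (8/9, -125/378, 26/315, 97/270)
c = (0, -4/5, -3/2, 1)
Ac = (0, 0, 21/104, 81/194)
Σ b_i: 8/9·1 + (-125/378)·1 + 26/315·1 + 97/270·1 = 1 ✓
b·c: (-125/378)·(-4/5) + 26/315·(-3/2) + 97/270·1 = 1/2 ✓
b·c²: (-125/378)·16/25 + 26/315·9/4 + 97/270·1 = 1/3 ✓
b·Ac: 26/315·21/104 + 97/270·81/194 = 1/6 ✓
b·c³: (-125/378)·(-64/125) + 26/315·(-27/8) + 97/270·1 = 1/4 ✓
b·(c∘Ac): 26/315·(-63/208) + 97/270·81/194 = 1/8 ✓
b·Ac²: 26/315·(-21/130) + 97/270·261/970 = 1/12 ✓
b·A²c: 97/270·45/388 = 1/24 ✓; 4 stages ⇒ order 4.

4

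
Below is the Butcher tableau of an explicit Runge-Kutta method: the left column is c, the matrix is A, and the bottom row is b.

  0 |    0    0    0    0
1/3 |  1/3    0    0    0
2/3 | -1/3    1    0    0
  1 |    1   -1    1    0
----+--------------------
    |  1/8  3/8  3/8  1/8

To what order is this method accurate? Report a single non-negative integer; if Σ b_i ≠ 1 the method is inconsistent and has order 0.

4

b = (1/8, 3/8, 3/8, 1/8)
c = (0, 1/3, 2/3, 1)
Ac = (0, 0, 1/3, 1/3)
Σ b_i: 1/8·1 + 3/8·1 + 3/8·1 + 1/8·1 = 1 ✓
b·c: 3/8·1/3 + 3/8·2/3 + 1/8·1 = 1/2 ✓
b·c²: 3/8·1/9 + 3/8·4/9 + 1/8·1 = 1/3 ✓
b·Ac: 3/8·1/3 + 1/8·1/3 = 1/6 ✓
b·c³: 3/8·1/27 + 3/8·8/27 + 1/8·1 = 1/4 ✓
b·(c∘Ac): 3/8·2/9 + 1/8·1/3 = 1/8 ✓
b·Ac²: 3/8·1/9 + 1/8·1/3 = 1/12 ✓
b·A²c: 1/8·1/3 = 1/24 ✓; 4 stages ⇒ order 4.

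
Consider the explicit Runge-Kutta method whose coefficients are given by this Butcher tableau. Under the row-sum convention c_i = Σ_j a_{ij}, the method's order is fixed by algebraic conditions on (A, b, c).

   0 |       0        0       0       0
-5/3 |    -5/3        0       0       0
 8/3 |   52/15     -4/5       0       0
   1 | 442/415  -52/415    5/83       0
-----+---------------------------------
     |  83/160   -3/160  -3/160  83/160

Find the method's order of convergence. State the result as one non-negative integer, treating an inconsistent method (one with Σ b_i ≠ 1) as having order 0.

b = (83/160, -3/160, -3/160, 83/160)
c = (0, -5/3, 8/3, 1)
Ac = (0, 0, 4/3, 92/249)
Σ b_i: 83/160·1 + (-3/160)·1 + (-3/160)·1 + 83/160·1 = 1 ✓
b·c: (-3/160)·(-5/3) + (-3/160)·8/3 + 83/160·1 = 1/2 ✓
b·c²: (-3/160)·25/9 + (-3/160)·64/9 + 83/160·1 = 1/3 ✓
b·Ac: (-3/160)·4/3 + 83/160·92/249 = 1/6 ✓
b·c³: (-3/160)·(-125/27) + (-3/160)·512/27 + 83/160·1 = 1/4 ✓
b·(c∘Ac): (-3/160)·32/9 + 83/160·92/249 = 1/8 ✓
b·Ac²: (-3/160)·(-20/9) + 83/160·20/249 = 1/12 ✓
b·A²c: 83/160·20/249 = 1/24 ✓; 4 stages ⇒ order 4.

4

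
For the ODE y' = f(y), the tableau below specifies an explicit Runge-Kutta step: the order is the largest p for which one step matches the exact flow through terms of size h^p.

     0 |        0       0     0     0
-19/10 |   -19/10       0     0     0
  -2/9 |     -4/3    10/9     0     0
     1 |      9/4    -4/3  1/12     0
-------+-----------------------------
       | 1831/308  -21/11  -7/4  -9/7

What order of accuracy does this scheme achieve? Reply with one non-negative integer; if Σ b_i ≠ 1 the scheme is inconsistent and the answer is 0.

b = (1831/308, -21/11, -7/4, -9/7)
c = (0, -19/10, -2/9, 1)
Ac = (0, 0, -19/9, 679/270)
Σ b_i: 1831/308·1 + (-21/11)·1 + (-7/4)·1 + (-9/7)·1 = 1 ✓
b·c: (-21/11)·(-19/10) + (-7/4)·(-2/9) + (-9/7)·1 = 9461/3465 ≠ 1/2 ⇒ order 1.

1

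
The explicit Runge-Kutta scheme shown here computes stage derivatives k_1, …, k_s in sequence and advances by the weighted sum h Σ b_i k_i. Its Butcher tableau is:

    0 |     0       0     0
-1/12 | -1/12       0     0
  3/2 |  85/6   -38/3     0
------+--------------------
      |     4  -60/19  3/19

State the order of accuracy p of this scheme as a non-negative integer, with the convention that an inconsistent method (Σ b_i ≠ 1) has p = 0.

b = (4, -60/19, 3/19)
c = (0, -1/12, 3/2)
Ac = (0, 0, 19/18)
Σ b_i: 4·1 + (-60/19)·1 + 3/19·1 = 1 ✓
b·c: (-60/19)·(-1/12) + 3/19·3/2 = 1/2 ✓
b·c²: (-60/19)·1/144 + 3/19·9/4 = 1/3 ✓
b·Ac: 3/19·19/18 = 1/6 ✓; 3 stages ⇒ order 3.

3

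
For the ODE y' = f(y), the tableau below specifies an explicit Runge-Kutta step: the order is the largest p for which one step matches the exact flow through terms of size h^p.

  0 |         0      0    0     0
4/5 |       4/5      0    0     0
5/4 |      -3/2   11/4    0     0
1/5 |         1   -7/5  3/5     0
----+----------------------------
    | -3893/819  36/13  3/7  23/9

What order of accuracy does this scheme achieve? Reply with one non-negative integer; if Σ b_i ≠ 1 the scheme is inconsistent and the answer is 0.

1

b = (-3893/819, 36/13, 3/7, 23/9)
c = (0, 4/5, 5/4, 1/5)
Ac = (0, 0, 11/5, -37/100)
Σ b_i: (-3893/819)·1 + 36/13·1 + 3/7·1 + 23/9·1 = 1 ✓
b·c: 36/13·4/5 + 3/7·5/4 + 23/9·1/5 = 10687/3276 ≠ 1/2 ⇒ order 1.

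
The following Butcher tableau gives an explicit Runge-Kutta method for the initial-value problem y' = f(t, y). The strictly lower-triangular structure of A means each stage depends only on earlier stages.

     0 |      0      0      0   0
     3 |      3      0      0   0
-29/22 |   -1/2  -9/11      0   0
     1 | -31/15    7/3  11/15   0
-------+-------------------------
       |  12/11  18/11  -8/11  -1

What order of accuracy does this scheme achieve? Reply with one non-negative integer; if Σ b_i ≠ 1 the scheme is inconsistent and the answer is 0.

b = (12/11, 18/11, -8/11, -1)
c = (0, 3, -29/22, 1)
Ac = (0, 0, -27/11, 181/30)
Σ b_i: 12/11·1 + 18/11·1 + (-8/11)·1 + (-1)·1 = 1 ✓
b·c: 18/11·3 + (-8/11)·(-29/22) + (-1)·1 = 589/121 ≠ 1/2 ⇒ order 1.

1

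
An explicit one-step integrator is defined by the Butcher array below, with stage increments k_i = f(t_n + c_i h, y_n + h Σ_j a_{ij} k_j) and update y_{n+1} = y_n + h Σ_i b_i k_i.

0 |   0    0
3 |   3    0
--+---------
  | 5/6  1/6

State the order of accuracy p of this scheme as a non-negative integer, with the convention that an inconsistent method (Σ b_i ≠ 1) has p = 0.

b = (5/6, 1/6)
c = (0, 3)
Σ b_i: 5/6·1 + 1/6·1 = 1 ✓
b·c: 1/6·3 = 1/2 ✓; 2 stages ⇒ order 2.

2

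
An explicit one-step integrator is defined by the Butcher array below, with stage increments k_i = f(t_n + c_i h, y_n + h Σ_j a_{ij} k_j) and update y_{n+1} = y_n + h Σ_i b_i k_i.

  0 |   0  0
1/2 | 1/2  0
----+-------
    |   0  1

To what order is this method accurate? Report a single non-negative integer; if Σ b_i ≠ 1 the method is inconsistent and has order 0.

2

b = (0, 1)
c = (0, 1/2)
Σ b_i: 1·1 = 1 ✓
b·c: 1·1/2 = 1/2 ✓; 2 stages ⇒ order 2.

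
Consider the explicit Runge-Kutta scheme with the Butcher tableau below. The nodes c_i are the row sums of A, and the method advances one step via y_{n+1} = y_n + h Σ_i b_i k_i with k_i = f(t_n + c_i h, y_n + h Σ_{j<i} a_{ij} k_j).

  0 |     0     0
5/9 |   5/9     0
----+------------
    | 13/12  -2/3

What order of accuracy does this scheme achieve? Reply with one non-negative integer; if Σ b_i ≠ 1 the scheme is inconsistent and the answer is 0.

b = (13/12, -2/3)
c = (0, 5/9)
Σ b_i: 13/12·1 + (-2/3)·1 = 5/12 ≠ 1 ⇒ order 0.

0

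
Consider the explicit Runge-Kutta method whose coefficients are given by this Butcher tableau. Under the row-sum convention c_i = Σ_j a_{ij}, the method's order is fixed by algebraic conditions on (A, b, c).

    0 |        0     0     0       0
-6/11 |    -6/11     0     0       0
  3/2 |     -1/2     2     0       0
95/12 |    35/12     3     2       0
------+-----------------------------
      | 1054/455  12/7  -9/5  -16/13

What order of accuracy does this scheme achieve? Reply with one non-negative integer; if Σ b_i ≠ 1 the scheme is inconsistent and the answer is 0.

b = (1054/455, 12/7, -9/5, -16/13)
c = (0, -6/11, 3/2, 95/12)
Ac = (0, 0, -12/11, 15/11)
Σ b_i: 1054/455·1 + 12/7·1 + (-9/5)·1 + (-16/13)·1 = 1 ✓
b·c: 12/7·(-6/11) + (-9/5)·3/2 + (-16/13)·95/12 = -401761/30030 ≠ 1/2 ⇒ order 1.

1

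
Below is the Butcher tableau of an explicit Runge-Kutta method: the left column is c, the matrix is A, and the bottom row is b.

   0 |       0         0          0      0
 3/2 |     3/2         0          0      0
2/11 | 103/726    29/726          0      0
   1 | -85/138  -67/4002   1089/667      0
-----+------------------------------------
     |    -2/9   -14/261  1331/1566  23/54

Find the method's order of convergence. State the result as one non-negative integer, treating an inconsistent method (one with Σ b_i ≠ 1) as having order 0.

4

b = (-2/9, -14/261, 1331/1566, 23/54)
c = (0, 3/2, 2/11, 1)
Ac = (0, 0, 29/484, 25/92)
Σ b_i: (-2/9)·1 + (-14/261)·1 + 1331/1566·1 + 23/54·1 = 1 ✓
b·c: (-14/261)·3/2 + 1331/1566·2/11 + 23/54·1 = 1/2 ✓
b·c²: (-14/261)·9/4 + 1331/1566·4/121 + 23/54·1 = 1/3 ✓
b·Ac: 1331/1566·29/484 + 23/54·25/92 = 1/6 ✓
b·c³: (-14/261)·27/8 + 1331/1566·8/1331 + 23/54·1 = 1/4 ✓
b·(c∘Ac): 1331/1566·29/2662 + 23/54·25/92 = 1/8 ✓
b·Ac²: 1331/1566·87/968 + 23/54·3/184 = 1/12 ✓
b·A²c: 23/54·9/92 = 1/24 ✓; 4 stages ⇒ order 4.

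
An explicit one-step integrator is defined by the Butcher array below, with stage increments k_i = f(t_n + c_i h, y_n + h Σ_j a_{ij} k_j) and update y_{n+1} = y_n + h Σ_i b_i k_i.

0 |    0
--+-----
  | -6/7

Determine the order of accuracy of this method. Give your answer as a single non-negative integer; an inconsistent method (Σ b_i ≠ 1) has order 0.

0

b = (-6/7)
c = (0)
Σ b_i: (-6/7)·1 = -6/7 ≠ 1 ⇒ order 0.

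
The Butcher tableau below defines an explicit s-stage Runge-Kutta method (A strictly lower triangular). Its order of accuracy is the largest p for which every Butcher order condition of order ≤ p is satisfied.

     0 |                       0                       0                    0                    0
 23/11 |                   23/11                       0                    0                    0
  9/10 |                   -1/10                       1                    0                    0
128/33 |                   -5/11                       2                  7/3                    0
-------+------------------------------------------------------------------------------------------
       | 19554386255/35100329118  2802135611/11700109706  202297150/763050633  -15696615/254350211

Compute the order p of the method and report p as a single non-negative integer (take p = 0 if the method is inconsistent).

3

b = (19554386255/35100329118, 2802135611/11700109706, 202297150/763050633, -15696615/254350211)
c = (0, 23/11, 9/10, 128/33)
Ac = (0, 0, 23/11, 691/110)
Σ b_i: 19554386255/35100329118·1 + 2802135611/11700109706·1 + 202297150/763050633·1 + (-15696615/254350211)·1 = 1 ✓
b·c: 2802135611/11700109706·23/11 + 202297150/763050633·9/10 + (-15696615/254350211)·128/33 = 1/2 ✓
b·c²: 2802135611/11700109706·529/121 + 202297150/763050633·81/100 + (-15696615/254350211)·16384/1089 = 1/3 ✓
b·Ac: 202297150/763050633·23/11 + (-15696615/254350211)·691/110 = 1/6 ✓
b·c³: 2802135611/11700109706·12167/1331 + 202297150/763050633·729/1000 + (-15696615/254350211)·2097152/35937 = -6751598529329/5539747595580 ≠ 1/4 ⇒ order 3.
b·(c∘Ac): 202297150/763050633·207/110 + (-15696615/254350211)·44224/1815 = -2811223009/2797852321 ≠ 1/8
b·Ac²: 202297150/763050633·529/121 + (-15696615/254350211)·128669/12100 = 84409381249/167871139260 ≠ 1/12
b·A²c: (-15696615/254350211)·161/33 = -76580455/254350211 ≠ 1/24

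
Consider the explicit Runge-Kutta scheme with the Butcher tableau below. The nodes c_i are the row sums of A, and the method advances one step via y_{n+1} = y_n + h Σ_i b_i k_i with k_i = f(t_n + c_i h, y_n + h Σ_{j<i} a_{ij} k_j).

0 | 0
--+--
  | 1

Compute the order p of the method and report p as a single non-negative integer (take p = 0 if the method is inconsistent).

1

b = (1)
c = (0)
Σ b_i: 1·1 = 1 ✓; 1 stage ⇒ order 1.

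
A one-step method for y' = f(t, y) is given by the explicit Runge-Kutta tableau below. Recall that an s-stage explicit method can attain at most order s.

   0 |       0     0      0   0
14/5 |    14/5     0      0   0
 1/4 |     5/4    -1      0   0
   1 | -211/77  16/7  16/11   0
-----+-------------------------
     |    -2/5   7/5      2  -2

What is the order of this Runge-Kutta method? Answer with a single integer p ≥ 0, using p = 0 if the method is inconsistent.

b = (-2/5, 7/5, 2, -2)
c = (0, 14/5, 1/4, 1)
Ac = (0, 0, -14/5, 372/55)
Σ b_i: (-2/5)·1 + 7/5·1 + 2·1 + (-2)·1 = 1 ✓
b·c: 7/5·14/5 + 2·1/4 + (-2)·1 = 121/50 ≠ 1/2 ⇒ order 1.

1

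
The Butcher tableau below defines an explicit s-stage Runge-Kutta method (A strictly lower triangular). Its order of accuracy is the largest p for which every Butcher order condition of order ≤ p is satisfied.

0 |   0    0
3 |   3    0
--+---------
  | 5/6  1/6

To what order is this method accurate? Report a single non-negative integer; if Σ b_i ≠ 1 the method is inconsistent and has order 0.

b = (5/6, 1/6)
c = (0, 3)
Σ b_i: 5/6·1 + 1/6·1 = 1 ✓
b·c: 1/6·3 = 1/2 ✓; 2 stages ⇒ order 2.

2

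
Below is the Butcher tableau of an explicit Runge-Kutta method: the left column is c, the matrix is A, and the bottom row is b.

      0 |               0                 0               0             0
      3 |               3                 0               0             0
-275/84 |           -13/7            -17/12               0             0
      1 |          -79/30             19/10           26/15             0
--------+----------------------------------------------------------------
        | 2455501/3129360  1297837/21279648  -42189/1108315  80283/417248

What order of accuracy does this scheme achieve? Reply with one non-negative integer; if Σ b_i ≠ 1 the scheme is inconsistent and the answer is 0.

b = (2455501/3129360, 1297837/21279648, -42189/1108315, 80283/417248)
c = (0, 3, -275/84, 1)
Ac = (0, 0, -17/4, 8/315)
Σ b_i: 2455501/3129360·1 + 1297837/21279648·1 + (-42189/1108315)·1 + 80283/417248·1 = 1 ✓
b·c: 1297837/21279648·3 + (-42189/1108315)·(-275/84) + 80283/417248·1 = 1/2 ✓
b·c²: 1297837/21279648·9 + (-42189/1108315)·75625/7056 + 80283/417248·1 = 1/3 ✓
b·Ac: (-42189/1108315)·(-17/4) + 80283/417248·8/315 = 1/6 ✓
b·c³: 1297837/21279648·27 + (-42189/1108315)·(-20796875/592704) + 80283/417248·1 = 23844151/7510464 ≠ 1/4 ⇒ order 3.
b·(c∘Ac): (-42189/1108315)·4675/336 + 80283/417248·8/315 = -1642133/3129360 ≠ 1/8
b·Ac²: (-42189/1108315)·(-51/4) + 80283/417248·1888057/52920 = 6993991/951552 ≠ 1/12
b·A²c: 80283/417248·(-221/30) = -26761/18880 ≠ 1/24

3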